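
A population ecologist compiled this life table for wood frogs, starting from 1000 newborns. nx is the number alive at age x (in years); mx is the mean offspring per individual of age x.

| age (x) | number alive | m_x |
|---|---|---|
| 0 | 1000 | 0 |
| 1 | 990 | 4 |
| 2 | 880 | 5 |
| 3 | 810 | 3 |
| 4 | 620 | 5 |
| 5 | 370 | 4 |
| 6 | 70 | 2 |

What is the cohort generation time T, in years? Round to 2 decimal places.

2.62

lx = nx/n0 = nx/1000: 1, 0.99, 0.88, 0.81, 0.62, 0.37, 0.07
lx·mx: 0, 3.96, 4.4, 2.43, 3.1, 1.48, 0.14 → R0 = 15.51
x·lx·mx: 0, 3.96, 8.8, 7.29, 12.4, 7.4, 0.84 → Σ = 40.69
T = 40.69 / 15.51 = 2.623469… → 2.62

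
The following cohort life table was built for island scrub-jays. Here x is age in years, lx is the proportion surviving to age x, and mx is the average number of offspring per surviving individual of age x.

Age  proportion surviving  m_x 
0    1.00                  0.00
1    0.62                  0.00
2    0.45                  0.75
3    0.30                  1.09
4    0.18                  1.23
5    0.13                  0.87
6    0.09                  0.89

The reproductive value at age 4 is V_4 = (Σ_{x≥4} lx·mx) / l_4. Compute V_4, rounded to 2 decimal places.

2.30

lx·mx for x ≥ 4: 0.2214, 0.1131, 0.0801 → sum = 0.4146
V_4 = 0.4146 / l_4 = 0.4146 / 0.18 = 2.303333… → 2.30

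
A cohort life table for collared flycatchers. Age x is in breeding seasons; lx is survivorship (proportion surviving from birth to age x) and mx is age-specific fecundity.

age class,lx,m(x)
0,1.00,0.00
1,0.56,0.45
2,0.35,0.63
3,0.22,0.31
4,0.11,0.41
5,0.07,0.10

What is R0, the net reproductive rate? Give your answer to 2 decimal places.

lx·mx by age: 0, 0.252, 0.2205, 0.0682, 0.0451, 0.007
R0 = Σ lx·mx = 0.5928 → 0.59

0.59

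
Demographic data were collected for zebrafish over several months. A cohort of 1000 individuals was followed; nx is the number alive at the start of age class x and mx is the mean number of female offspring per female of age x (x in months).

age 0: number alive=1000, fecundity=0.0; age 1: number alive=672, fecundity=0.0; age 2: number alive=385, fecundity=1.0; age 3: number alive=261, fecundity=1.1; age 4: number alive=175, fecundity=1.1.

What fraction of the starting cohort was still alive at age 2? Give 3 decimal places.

0.385

l_2 = n_2/n_0 = 385/1000 = 0.385 → 0.385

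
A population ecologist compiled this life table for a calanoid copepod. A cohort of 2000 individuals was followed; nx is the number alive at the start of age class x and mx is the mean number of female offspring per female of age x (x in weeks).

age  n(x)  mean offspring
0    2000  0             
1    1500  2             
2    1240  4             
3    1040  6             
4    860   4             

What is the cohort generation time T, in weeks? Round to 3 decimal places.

lx = nx/n0 = nx/2000: 1, 0.75, 0.62, 0.52, 0.43
lx·mx: 0, 1.5, 2.48, 3.12, 1.72 → R0 = 8.82
x·lx·mx: 0, 1.5, 4.96, 9.36, 6.88 → Σ = 22.7
T = 22.7 / 8.82 = 2.573696… → 2.574

2.574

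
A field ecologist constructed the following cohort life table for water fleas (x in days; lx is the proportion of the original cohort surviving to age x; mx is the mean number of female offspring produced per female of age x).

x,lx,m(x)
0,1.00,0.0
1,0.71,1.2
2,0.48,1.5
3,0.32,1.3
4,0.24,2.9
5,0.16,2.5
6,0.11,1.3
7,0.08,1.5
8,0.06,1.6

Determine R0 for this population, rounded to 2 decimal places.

lx·mx by age: 0, 0.852, 0.72, 0.416, 0.696, 0.4, 0.143, 0.12, 0.096
R0 = Σ lx·mx = 3.443 → 3.44

3.44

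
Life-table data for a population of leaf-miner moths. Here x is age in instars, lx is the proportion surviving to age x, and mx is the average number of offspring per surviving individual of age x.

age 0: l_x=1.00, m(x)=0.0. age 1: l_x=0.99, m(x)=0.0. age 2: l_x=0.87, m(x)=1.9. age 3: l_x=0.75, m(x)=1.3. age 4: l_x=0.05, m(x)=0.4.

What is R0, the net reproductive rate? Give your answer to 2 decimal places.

lx·mx by age: 0, 0, 1.653, 0.975, 0.02
R0 = Σ lx·mx = 2.648 → 2.65

2.65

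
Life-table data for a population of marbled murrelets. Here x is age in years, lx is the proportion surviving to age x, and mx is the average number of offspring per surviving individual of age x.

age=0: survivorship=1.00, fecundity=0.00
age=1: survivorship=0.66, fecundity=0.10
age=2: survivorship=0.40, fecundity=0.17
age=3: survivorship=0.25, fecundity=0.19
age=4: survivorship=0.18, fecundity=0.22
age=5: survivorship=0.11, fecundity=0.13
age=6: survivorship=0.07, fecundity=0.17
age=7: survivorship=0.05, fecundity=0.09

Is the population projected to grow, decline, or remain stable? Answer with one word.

declining

R0 = Σ lx·mx = 0 + 0.066 + 0.068 + 0.0475 + 0.0396 + 0.0143 + 0.0119 + 0.0045 = 0.2518
R0 < 1, so the population is declining.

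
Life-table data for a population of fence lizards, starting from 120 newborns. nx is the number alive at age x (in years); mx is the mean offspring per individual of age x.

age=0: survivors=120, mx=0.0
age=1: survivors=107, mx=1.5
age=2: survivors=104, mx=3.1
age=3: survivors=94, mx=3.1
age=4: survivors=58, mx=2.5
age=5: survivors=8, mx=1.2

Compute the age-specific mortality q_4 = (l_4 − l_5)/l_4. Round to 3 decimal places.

lx = nx/n0 = nx/120: 1, 0.89167…, 0.86667…, 0.78333…, 0.48333…, 0.06667…
q_4 = (l_4 − l_5) / l_4 = (0.483333… − 0.066667…) / 0.483333…
     = 0.416667… / 0.483333… = 0.862069… → 0.862

0.862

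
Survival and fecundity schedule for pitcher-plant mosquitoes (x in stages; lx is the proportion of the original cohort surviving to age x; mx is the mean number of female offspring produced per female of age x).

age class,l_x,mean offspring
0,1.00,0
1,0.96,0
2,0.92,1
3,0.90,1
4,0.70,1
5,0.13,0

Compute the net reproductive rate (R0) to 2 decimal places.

2.52

lx·mx by age: 0, 0, 0.92, 0.9, 0.7, 0
R0 = Σ lx·mx = 2.52 → 2.52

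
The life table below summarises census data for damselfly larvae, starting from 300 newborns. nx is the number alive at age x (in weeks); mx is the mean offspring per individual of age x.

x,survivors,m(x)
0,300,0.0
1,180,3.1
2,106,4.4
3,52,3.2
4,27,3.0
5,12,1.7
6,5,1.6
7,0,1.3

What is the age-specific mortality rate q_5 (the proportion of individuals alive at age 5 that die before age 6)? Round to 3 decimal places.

lx = nx/n0 = nx/300: 1, 0.6, 0.35333…, 0.17333…, 0.09, 0.04, 0.01667…, 0
q_5 = (l_5 − l_6) / l_5 = (0.04 − 0.016667…) / 0.04
     = 0.023333… / 0.04 = 0.583333… → 0.583

0.583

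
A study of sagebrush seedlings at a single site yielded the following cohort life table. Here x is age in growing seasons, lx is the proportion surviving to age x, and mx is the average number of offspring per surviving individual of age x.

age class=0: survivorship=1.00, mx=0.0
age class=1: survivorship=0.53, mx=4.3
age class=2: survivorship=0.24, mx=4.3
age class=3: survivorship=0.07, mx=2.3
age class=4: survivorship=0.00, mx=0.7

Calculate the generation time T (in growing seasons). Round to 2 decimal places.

1.39

lx·mx: 0, 2.279, 1.032, 0.161, 0 → R0 = 3.472
x·lx·mx: 0, 2.279, 2.064, 0.483, 0 → Σ = 4.826
T = 4.826 / 3.472 = 1.389977… → 1.39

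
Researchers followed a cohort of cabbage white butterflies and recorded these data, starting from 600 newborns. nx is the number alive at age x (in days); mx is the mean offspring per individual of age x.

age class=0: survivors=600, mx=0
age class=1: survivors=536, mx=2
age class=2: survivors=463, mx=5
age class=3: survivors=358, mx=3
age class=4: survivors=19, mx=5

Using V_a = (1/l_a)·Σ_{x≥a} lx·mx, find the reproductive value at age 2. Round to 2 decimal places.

lx = nx/n0 = nx/600: 1, 0.89333…, 0.77167…, 0.59667…, 0.03167…
lx·mx for x ≥ 2: 3.858333…, 1.79…, 0.158333… → sum = 5.806667…
V_2 = 5.806667… / l_2 = 5.806667… / 0.771667… = 7.524838… → 7.52

7.52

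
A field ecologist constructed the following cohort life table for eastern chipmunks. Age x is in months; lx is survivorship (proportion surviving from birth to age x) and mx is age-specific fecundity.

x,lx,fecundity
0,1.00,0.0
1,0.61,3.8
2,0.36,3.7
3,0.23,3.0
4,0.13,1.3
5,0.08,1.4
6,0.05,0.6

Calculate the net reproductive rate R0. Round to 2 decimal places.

lx·mx by age: 0, 2.318, 1.332, 0.69, 0.169, 0.112, 0.03
R0 = Σ lx·mx = 4.651 → 4.65

4.65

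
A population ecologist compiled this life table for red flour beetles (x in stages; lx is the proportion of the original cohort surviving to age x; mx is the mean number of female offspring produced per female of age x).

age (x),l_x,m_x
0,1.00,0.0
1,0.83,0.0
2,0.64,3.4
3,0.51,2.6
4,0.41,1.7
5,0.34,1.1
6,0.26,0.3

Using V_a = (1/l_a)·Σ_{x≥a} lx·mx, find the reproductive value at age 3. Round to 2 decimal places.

4.85

lx·mx for x ≥ 3: 1.326, 0.697, 0.374, 0.078 → sum = 2.475
V_3 = 2.475 / l_3 = 2.475 / 0.51 = 4.852941… → 4.85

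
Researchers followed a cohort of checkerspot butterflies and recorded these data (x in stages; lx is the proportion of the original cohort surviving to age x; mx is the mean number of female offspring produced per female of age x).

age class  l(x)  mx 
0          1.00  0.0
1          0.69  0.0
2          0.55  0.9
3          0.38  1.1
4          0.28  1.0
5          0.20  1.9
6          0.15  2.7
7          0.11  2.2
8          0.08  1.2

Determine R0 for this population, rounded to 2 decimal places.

lx·mx by age: 0, 0, 0.495, 0.418, 0.28, 0.38, 0.405, 0.242, 0.096
R0 = Σ lx·mx = 2.316 → 2.32

2.32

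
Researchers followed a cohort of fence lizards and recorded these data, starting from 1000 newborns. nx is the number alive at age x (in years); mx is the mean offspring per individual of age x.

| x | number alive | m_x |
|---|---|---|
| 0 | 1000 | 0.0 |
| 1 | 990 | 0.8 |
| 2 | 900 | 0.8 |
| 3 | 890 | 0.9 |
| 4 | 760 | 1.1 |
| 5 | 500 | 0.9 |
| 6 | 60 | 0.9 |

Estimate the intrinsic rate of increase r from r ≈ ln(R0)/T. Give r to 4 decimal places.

0.4485

lx = nx/n0 = nx/1000: 1, 0.99, 0.9, 0.89, 0.76, 0.5, 0.06
R0 = Σ lx·mx = 0 + 0.792 + 0.72 + 0.801 + 0.836 + 0.45 + 0.054 = 3.653
Σ x·lx·mx = 10.553; T = 10.553/3.653 = 2.88886…
r ≈ ln(R0)/T = ln(3.653)/2.88886… = 0.448464… → 0.4485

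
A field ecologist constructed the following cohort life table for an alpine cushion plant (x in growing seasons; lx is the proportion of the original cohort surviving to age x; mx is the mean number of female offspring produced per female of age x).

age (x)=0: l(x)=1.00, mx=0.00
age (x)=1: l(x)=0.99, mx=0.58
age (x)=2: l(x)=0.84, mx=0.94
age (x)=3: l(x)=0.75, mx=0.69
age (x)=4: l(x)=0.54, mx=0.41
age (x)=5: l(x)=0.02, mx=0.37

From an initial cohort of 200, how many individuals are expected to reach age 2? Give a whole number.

Expected survivors = N0 · l_2 = 200 × 0.84 = 168 → 168

168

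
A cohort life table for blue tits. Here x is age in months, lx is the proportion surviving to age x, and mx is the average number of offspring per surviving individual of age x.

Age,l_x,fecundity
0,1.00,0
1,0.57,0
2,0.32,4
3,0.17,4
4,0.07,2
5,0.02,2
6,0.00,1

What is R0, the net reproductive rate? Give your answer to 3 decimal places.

lx·mx by age: 0, 0, 1.28, 0.68, 0.14, 0.04, 0
R0 = Σ lx·mx = 2.14 → 2.140

2.140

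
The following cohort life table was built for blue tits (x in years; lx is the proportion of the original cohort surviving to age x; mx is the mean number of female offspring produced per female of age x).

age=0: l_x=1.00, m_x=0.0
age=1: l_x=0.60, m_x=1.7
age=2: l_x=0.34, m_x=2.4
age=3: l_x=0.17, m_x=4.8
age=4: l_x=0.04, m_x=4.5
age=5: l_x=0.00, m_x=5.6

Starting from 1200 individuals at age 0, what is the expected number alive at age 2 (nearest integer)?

Expected survivors = N0 · l_2 = 1200 × 0.34 = 408 → 408

408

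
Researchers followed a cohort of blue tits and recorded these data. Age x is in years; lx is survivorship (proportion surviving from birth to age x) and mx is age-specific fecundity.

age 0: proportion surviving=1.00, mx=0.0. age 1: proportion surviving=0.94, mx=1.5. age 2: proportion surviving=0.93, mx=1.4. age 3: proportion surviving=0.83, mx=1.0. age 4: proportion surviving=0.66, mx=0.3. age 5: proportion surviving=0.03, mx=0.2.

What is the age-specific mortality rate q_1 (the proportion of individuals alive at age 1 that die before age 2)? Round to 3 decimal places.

0.011

q_1 = (l_1 − l_2) / l_1 = (0.94 − 0.93) / 0.94
     = 0.01 / 0.94 = 0.010638… → 0.011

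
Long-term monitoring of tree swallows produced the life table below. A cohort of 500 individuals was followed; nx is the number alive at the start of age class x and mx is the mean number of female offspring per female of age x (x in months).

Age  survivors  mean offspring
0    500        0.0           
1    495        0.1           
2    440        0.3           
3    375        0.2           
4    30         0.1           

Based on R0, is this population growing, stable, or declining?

declining

lx = nx/n0 = nx/500: 1, 0.99, 0.88, 0.75, 0.06
R0 = Σ lx·mx = 0 + 0.099 + 0.264 + 0.15 + 0.006 = 0.519
R0 < 1, so the population is declining.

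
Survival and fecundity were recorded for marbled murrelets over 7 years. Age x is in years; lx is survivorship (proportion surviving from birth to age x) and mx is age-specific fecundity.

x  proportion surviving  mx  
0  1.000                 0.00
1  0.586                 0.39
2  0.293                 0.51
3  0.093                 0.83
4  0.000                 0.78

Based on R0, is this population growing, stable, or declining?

R0 = Σ lx·mx = 0 + 0.22854 + 0.14943 + 0.07719 + 0 = 0.45516
R0 < 1, so the population is declining.

declining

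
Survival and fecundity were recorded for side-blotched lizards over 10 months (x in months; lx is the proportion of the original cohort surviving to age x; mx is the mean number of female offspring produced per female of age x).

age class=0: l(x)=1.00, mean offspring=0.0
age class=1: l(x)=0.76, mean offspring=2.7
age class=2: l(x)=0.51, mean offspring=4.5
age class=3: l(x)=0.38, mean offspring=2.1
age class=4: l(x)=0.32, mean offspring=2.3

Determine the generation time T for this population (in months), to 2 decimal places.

lx·mx: 0, 2.052, 2.295, 0.798, 0.736 → R0 = 5.881
x·lx·mx: 0, 2.052, 4.59, 2.394, 2.944 → Σ = 11.98
T = 11.98 / 5.881 = 2.037069… → 2.04

2.04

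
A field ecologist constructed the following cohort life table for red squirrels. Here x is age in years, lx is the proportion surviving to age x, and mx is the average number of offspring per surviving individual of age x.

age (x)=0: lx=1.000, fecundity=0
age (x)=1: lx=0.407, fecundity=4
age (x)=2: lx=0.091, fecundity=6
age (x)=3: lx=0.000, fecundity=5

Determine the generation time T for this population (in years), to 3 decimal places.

1.251

lx·mx: 0, 1.628, 0.546, 0 → R0 = 2.174
x·lx·mx: 0, 1.628, 1.092, 0 → Σ = 2.72
T = 2.72 / 2.174 = 1.25115… → 1.251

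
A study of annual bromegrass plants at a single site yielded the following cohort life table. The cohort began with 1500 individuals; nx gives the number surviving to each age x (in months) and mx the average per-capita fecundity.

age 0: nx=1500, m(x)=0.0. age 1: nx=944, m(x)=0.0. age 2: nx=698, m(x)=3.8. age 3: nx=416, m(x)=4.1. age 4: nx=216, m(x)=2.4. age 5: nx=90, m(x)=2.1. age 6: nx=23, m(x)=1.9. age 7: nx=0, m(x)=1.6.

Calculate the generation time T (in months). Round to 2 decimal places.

lx = nx/n0 = nx/1500: 1, 0.62933…, 0.46533…, 0.27733…, 0.144, 0.06, 0.01533…, 0
lx·mx: 0, 0, 1.768267…, 1.137067…, 0.3456, 0.126, 0.029133…, 0 → R0 = 3.406067…
x·lx·mx: 0, 0, 3.536533…, 3.4112…, 1.3824, 0.63, 0.1748…, 0 → Σ = 9.134933…
T = 9.134933… / 3.406067… = 2.68196… → 2.68

2.68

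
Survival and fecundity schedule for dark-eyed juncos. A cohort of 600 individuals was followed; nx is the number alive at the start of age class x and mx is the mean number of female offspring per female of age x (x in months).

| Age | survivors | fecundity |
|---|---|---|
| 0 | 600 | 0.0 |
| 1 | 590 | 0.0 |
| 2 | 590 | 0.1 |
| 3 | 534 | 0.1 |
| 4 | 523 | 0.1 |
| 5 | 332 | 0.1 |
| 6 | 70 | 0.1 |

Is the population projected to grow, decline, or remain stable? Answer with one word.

declining

lx = nx/n0 = nx/600: 1, 0.98333…, 0.98333…, 0.89, 0.87167…, 0.55333…, 0.11667…
R0 = Σ lx·mx = 0 + 0 + 0.098333… + 0.089 + 0.087167… + 0.055333… + 0.011667… = 0.3415…
R0 < 1, so the population is declining.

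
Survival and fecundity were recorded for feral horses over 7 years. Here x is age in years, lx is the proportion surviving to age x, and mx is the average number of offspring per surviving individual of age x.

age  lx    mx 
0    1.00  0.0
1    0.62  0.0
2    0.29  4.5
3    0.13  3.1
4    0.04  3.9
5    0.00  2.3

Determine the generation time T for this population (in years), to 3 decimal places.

lx·mx: 0, 0, 1.305, 0.403, 0.156, 0 → R0 = 1.864
x·lx·mx: 0, 0, 2.61, 1.209, 0.624, 0 → Σ = 4.443
T = 4.443 / 1.864 = 2.383584… → 2.384

2.384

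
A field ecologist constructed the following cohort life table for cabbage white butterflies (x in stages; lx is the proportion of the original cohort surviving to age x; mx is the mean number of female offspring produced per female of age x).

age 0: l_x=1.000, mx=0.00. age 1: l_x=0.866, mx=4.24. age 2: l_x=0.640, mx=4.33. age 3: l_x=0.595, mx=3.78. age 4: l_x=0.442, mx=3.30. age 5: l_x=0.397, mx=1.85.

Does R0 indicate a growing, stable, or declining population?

growing

R0 = Σ lx·mx = 0 + 3.67184 + 2.7712 + 2.2491 + 1.4586 + 0.73445 = 10.88519
R0 > 1, so the population is growing.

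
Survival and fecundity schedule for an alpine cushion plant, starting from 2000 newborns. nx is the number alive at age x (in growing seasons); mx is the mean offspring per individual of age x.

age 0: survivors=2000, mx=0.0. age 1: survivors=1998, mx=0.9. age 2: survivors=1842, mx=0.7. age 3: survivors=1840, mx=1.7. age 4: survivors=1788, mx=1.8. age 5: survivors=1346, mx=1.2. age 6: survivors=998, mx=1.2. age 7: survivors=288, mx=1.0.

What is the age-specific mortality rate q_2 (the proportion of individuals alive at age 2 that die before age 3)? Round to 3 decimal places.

0.001

lx = nx/n0 = nx/2000: 1, 0.999, 0.921, 0.92, 0.894, 0.673, 0.499, 0.144
q_2 = (l_2 − l_3) / l_2 = (0.921 − 0.92) / 0.921
     = 0.001 / 0.921 = 0.001086… → 0.001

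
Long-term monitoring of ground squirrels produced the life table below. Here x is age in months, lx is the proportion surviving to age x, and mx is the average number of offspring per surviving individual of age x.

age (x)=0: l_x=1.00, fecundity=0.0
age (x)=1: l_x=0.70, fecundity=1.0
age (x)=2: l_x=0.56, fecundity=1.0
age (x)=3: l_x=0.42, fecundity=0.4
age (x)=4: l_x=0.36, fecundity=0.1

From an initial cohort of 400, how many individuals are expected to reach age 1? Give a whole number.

Expected survivors = N0 · l_1 = 400 × 0.70 = 280 → 280

280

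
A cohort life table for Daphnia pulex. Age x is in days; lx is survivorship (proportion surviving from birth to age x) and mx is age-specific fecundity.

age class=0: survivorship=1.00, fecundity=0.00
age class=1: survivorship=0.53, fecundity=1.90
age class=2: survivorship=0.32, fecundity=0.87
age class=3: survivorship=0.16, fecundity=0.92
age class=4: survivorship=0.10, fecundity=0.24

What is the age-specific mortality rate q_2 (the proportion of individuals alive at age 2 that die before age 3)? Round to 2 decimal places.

0.50

q_2 = (l_2 − l_3) / l_2 = (0.32 − 0.16) / 0.32
     = 0.16 / 0.32 = 0.5 → 0.50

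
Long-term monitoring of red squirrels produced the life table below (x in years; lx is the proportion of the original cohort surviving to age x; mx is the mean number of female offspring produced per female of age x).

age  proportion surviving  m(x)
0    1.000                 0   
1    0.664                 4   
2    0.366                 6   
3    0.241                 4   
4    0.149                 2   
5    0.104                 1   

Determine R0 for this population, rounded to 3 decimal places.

6.218

lx·mx by age: 0, 2.656, 2.196, 0.964, 0.298, 0.104
R0 = Σ lx·mx = 6.218 → 6.218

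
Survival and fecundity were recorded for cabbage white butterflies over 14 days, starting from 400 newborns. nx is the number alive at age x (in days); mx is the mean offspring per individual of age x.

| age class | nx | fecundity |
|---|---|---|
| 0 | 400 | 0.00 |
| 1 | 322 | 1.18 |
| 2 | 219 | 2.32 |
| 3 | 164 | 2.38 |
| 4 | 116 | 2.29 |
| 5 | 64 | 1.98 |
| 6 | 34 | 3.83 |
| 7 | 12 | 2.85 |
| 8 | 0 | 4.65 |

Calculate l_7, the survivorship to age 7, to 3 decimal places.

l_7 = n_7/n_0 = 12/400 = 0.03 → 0.030

0.030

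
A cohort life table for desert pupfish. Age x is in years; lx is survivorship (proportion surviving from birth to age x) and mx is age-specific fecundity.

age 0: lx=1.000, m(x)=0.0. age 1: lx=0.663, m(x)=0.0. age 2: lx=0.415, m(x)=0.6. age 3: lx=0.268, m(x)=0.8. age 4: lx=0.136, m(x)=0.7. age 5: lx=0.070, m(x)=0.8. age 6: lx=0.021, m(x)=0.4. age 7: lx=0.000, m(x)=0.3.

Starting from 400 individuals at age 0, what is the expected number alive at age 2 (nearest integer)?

Expected survivors = N0 · l_2 = 400 × 0.415 = 166 → 166

166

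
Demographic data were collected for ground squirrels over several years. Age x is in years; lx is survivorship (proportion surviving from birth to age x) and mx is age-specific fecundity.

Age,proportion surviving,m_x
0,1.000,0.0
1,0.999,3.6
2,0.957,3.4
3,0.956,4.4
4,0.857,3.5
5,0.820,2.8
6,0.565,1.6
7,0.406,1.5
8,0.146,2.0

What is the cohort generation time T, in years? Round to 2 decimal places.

lx·mx: 0, 3.5964, 3.2538, 4.2064, 2.9995, 2.296, 0.904, 0.609, 0.292 → R0 = 18.1571
x·lx·mx: 0, 3.5964, 6.5076, 12.6192, 11.998, 11.48, 5.424, 4.263, 2.336 → Σ = 58.2242
T = 58.2242 / 18.1571 = 3.20669… → 3.21

3.21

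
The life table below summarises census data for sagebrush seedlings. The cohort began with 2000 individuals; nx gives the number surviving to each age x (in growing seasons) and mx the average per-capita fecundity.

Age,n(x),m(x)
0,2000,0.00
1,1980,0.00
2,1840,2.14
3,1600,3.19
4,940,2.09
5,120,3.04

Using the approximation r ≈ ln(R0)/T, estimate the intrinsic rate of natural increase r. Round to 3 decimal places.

0.601

lx = nx/n0 = nx/2000: 1, 0.99, 0.92, 0.8, 0.47, 0.06
R0 = Σ lx·mx = 0 + 0 + 1.9688 + 2.552 + 0.9823 + 0.1824 = 5.6855
Σ x·lx·mx = 16.4348; T = 16.4348/5.6855 = 2.89065…
r ≈ ln(R0)/T = ln(5.6855)/2.89065… = 0.60122… → 0.601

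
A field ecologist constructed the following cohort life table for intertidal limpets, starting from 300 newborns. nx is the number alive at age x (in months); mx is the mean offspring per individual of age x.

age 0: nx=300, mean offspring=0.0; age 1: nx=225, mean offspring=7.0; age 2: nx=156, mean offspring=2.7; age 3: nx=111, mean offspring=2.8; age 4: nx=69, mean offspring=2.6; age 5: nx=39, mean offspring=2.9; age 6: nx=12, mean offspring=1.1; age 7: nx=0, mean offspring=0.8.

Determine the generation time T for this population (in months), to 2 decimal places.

lx = nx/n0 = nx/300: 1, 0.75, 0.52, 0.37, 0.23, 0.13, 0.04, 0
lx·mx: 0, 5.25, 1.404, 1.036, 0.598, 0.377, 0.044, 0 → R0 = 8.709
x·lx·mx: 0, 5.25, 2.808, 3.108, 2.392, 1.885, 0.264, 0 → Σ = 15.707
T = 15.707 / 8.709 = 1.803537… → 1.80

1.80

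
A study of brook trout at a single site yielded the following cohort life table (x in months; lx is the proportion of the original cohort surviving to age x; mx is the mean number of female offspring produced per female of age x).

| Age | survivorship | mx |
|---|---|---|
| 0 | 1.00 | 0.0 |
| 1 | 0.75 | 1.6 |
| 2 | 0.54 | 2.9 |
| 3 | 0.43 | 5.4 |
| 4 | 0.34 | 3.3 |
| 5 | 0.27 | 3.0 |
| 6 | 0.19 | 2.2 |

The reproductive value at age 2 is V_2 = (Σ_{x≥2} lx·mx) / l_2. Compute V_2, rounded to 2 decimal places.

lx·mx for x ≥ 2: 1.566, 2.322, 1.122, 0.81, 0.418 → sum = 6.238
V_2 = 6.238 / l_2 = 6.238 / 0.54 = 11.551852… → 11.55

11.55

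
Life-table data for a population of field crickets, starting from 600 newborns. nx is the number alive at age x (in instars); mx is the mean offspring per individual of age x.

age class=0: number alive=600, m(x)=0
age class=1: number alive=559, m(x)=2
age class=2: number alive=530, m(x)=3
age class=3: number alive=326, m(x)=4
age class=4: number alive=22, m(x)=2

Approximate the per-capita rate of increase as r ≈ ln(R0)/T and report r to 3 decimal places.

0.924

lx = nx/n0 = nx/600: 1, 0.93167…, 0.88333…, 0.54333…, 0.03667…
R0 = Σ lx·mx = 0 + 1.86333… + 2.65… + 2.17333… + 0.07333… = 6.76…
Σ x·lx·mx = 13.976667…; T = 13.976667…/6.76… = 2.06755…
r ≈ ln(R0)/T = ln(6.76…)/2.06755… = 0.92429… → 0.924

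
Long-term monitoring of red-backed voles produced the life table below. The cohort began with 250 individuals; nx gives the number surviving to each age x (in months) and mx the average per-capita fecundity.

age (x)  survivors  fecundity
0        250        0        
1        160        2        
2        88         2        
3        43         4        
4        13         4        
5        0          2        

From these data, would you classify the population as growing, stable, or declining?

lx = nx/n0 = nx/250: 1, 0.64, 0.352, 0.172, 0.052, 0
R0 = Σ lx·mx = 0 + 1.28 + 0.704 + 0.688 + 0.208 + 0 = 2.88
R0 > 1, so the population is growing.

growing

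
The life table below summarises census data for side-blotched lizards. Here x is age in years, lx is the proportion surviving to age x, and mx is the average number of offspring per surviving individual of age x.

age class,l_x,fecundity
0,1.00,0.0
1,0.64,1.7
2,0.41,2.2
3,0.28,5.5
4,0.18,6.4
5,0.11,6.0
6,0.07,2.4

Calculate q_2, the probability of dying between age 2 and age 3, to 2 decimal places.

q_2 = (l_2 − l_3) / l_2 = (0.41 − 0.28) / 0.41
     = 0.13 / 0.41 = 0.317073… → 0.32

0.32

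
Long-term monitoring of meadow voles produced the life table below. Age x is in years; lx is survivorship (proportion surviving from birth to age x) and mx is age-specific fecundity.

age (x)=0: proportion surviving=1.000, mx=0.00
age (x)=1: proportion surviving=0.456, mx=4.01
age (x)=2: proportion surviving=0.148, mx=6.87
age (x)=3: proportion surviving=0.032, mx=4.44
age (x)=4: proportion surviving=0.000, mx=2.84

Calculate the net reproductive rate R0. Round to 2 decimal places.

lx·mx by age: 0, 1.82856, 1.01676, 0.14208, 0
R0 = Σ lx·mx = 2.9874 → 2.99

2.99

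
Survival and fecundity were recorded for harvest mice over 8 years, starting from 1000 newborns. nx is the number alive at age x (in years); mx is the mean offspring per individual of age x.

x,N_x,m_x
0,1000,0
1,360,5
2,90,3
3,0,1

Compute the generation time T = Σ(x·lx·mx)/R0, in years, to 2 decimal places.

lx = nx/n0 = nx/1000: 1, 0.36, 0.09, 0
lx·mx: 0, 1.8, 0.27, 0 → R0 = 2.07
x·lx·mx: 0, 1.8, 0.54, 0 → Σ = 2.34
T = 2.34 / 2.07 = 1.130435… → 1.13

1.13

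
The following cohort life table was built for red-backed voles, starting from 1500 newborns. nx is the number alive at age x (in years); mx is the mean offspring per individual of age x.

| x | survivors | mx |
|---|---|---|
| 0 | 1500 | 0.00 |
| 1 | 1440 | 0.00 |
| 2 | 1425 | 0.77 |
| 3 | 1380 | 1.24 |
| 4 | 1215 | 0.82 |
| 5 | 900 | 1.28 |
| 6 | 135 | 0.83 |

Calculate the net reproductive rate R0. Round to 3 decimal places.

lx = nx/n0 = nx/1500: 1, 0.96, 0.95, 0.92, 0.81, 0.6, 0.09
lx·mx by age: 0, 0, 0.7315, 1.1408, 0.6642, 0.768, 0.0747
R0 = Σ lx·mx = 3.3792 → 3.379

3.379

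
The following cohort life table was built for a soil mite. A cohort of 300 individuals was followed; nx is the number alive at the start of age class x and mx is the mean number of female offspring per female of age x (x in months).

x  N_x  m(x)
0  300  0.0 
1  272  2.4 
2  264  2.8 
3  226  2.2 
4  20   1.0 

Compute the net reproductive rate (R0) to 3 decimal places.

lx = nx/n0 = nx/300: 1, 0.90667…, 0.88, 0.75333…, 0.06667…
lx·mx by age: 0, 2.176…, 2.464, 1.657333…, 0.066667…
R0 = Σ lx·mx = 6.364… → 6.364

6.364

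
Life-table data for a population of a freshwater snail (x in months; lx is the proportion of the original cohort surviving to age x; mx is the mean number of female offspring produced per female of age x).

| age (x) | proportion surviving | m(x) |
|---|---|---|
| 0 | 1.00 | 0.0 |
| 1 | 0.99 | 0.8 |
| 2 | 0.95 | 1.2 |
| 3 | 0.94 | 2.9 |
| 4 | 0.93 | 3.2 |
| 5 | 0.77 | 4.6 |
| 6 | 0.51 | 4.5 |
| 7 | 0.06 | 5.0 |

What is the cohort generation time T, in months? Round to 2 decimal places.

4.12

lx·mx: 0, 0.792, 1.14, 2.726, 2.976, 3.542, 2.295, 0.3 → R0 = 13.771
x·lx·mx: 0, 0.792, 2.28, 8.178, 11.904, 17.71, 13.77, 2.1 → Σ = 56.734
T = 56.734 / 13.771 = 4.119817… → 4.12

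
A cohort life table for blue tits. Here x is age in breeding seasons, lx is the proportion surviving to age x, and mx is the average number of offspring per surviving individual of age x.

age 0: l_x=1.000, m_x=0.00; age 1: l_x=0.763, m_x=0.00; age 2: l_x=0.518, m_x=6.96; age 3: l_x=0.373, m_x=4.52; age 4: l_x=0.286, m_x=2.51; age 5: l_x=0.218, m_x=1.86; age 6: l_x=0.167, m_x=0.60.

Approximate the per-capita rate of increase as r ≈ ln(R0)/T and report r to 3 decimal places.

0.687

R0 = Σ lx·mx = 0 + 0 + 3.60528 + 1.68596 + 0.71786 + 0.40548 + 0.1002 = 6.51478
Σ x·lx·mx = 17.76848; T = 17.76848/6.51478 = 2.72741…
r ≈ ln(R0)/T = ln(6.51478)/2.72741… = 0.68713… → 0.687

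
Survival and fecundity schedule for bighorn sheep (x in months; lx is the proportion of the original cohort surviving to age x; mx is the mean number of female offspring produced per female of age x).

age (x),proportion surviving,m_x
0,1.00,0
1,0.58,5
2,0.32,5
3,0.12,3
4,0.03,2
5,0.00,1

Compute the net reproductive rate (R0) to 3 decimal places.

4.920

lx·mx by age: 0, 2.9, 1.6, 0.36, 0.06, 0
R0 = Σ lx·mx = 4.92 → 4.920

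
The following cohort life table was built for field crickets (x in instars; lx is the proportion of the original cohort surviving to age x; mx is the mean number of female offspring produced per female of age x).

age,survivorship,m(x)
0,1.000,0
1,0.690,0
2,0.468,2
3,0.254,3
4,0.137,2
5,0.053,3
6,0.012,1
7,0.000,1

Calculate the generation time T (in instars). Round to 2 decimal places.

2.86

lx·mx: 0, 0, 0.936, 0.762, 0.274, 0.159, 0.012, 0 → R0 = 2.143
x·lx·mx: 0, 0, 1.872, 2.286, 1.096, 0.795, 0.072, 0 → Σ = 6.121
T = 6.121 / 2.143 = 2.856276… → 2.86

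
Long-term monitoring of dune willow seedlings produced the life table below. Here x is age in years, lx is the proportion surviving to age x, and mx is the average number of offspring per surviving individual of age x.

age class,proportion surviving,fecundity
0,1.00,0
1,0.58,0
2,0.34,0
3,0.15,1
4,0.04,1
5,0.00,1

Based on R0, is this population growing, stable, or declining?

R0 = Σ lx·mx = 0 + 0 + 0 + 0.15 + 0.04 + 0 = 0.19
R0 < 1, so the population is declining.

declining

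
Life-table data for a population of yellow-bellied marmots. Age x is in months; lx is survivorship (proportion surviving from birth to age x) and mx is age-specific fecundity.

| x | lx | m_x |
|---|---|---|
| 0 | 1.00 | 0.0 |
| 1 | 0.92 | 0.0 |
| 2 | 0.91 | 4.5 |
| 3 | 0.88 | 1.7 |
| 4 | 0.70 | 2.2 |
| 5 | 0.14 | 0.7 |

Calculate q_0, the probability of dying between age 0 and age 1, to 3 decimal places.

q_0 = (l_0 − l_1) / l_0 = (1 − 0.92) / 1
     = 0.08 / 1 = 0.08 → 0.080

0.080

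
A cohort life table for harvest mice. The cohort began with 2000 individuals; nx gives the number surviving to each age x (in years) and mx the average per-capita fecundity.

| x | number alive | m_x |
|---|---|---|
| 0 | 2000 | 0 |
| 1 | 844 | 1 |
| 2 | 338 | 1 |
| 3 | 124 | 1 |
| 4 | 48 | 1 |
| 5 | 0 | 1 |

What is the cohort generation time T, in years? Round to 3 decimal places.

lx = nx/n0 = nx/2000: 1, 0.422, 0.169, 0.062, 0.024, 0
lx·mx: 0, 0.422, 0.169, 0.062, 0.024, 0 → R0 = 0.677
x·lx·mx: 0, 0.422, 0.338, 0.186, 0.096, 0 → Σ = 1.042
T = 1.042 / 0.677 = 1.539143… → 1.539

1.539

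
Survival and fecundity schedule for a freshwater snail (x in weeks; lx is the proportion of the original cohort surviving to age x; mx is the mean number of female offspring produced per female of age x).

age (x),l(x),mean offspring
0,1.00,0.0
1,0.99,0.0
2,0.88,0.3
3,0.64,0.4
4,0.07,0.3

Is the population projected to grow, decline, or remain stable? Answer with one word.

declining

R0 = Σ lx·mx = 0 + 0 + 0.264 + 0.256 + 0.021 = 0.541
R0 < 1, so the population is declining.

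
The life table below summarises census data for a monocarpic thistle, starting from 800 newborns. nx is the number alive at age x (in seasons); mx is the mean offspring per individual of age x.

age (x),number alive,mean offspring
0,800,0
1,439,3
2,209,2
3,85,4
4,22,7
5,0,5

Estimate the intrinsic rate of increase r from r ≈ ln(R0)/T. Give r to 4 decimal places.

0.6028

lx = nx/n0 = nx/800: 1, 0.54875, 0.26125, 0.10625, 0.0275, 0
R0 = Σ lx·mx = 0 + 1.64625 + 0.5225 + 0.425 + 0.1925 + 0 = 2.78625
Σ x·lx·mx = 4.73625; T = 4.73625/2.78625 = 1.69987…
r ≈ ln(R0)/T = ln(2.78625)/1.69987… = 0.60281… → 0.6028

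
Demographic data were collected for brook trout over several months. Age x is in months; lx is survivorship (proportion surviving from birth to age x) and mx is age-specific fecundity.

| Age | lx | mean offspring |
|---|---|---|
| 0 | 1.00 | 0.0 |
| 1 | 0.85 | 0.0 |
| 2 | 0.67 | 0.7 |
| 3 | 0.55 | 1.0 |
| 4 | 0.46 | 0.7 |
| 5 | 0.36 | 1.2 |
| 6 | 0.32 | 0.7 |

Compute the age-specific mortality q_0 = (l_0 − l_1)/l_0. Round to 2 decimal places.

0.15

q_0 = (l_0 − l_1) / l_0 = (1 − 0.85) / 1
     = 0.15 / 1 = 0.15 → 0.15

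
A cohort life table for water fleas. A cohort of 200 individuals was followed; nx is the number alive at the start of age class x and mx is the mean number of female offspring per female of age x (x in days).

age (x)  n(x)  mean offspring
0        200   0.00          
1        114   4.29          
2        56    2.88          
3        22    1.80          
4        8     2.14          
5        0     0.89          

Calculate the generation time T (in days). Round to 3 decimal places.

lx = nx/n0 = nx/200: 1, 0.57, 0.28, 0.11, 0.04, 0
lx·mx: 0, 2.4453, 0.8064, 0.198, 0.0856, 0 → R0 = 3.5353
x·lx·mx: 0, 2.4453, 1.6128, 0.594, 0.3424, 0 → Σ = 4.9945
T = 4.9945 / 3.5353 = 1.412751… → 1.413

1.413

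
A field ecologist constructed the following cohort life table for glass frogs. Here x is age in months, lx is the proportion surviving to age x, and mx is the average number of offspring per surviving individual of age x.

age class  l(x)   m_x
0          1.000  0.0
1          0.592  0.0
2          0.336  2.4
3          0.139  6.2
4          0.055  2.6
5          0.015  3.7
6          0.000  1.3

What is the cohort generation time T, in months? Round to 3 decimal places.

lx·mx: 0, 0, 0.8064, 0.8618, 0.143, 0.0555, 0 → R0 = 1.8667
x·lx·mx: 0, 0, 1.6128, 2.5854, 0.572, 0.2775, 0 → Σ = 5.0477
T = 5.0477 / 1.8667 = 2.704077… → 2.704

2.704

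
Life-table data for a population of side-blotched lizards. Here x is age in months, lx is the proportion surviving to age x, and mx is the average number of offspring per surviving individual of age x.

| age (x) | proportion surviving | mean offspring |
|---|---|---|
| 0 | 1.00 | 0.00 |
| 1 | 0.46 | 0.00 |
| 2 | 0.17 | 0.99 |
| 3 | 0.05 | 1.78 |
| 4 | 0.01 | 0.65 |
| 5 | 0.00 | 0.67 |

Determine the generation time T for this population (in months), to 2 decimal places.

2.39

lx·mx: 0, 0, 0.1683, 0.089, 0.0065, 0 → R0 = 0.2638
x·lx·mx: 0, 0, 0.3366, 0.267, 0.026, 0 → Σ = 0.6296
T = 0.6296 / 0.2638 = 2.386657… → 2.39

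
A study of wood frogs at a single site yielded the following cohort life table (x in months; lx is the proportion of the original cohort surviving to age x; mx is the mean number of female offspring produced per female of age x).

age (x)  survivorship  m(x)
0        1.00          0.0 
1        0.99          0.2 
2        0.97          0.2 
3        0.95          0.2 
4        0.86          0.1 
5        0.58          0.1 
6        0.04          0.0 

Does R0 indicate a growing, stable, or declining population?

declining

R0 = Σ lx·mx = 0 + 0.198 + 0.194 + 0.19 + 0.086 + 0.058 + 0 = 0.726
R0 < 1, so the population is declining.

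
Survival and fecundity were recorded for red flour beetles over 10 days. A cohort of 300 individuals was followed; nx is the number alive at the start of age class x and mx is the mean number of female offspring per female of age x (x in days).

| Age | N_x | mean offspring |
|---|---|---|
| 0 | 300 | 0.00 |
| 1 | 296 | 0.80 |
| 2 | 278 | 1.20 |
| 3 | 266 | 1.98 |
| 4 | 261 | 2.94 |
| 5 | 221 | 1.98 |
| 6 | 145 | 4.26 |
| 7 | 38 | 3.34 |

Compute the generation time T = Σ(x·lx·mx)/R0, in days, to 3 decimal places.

4.049

lx = nx/n0 = nx/300: 1, 0.98667…, 0.92667…, 0.88667…, 0.87, 0.73667…, 0.48333…, 0.12667…
lx·mx: 0, 0.789333…, 1.112…, 1.7556…, 2.5578, 1.4586…, 2.059…, 0.423067… → R0 = 10.1554…
x·lx·mx: 0, 0.789333…, 2.224…, 5.2668…, 10.2312, 7.293…, 12.354…, 2.961467… → Σ = 41.1198…
T = 41.1198… / 10.1554… = 4.049058… → 4.049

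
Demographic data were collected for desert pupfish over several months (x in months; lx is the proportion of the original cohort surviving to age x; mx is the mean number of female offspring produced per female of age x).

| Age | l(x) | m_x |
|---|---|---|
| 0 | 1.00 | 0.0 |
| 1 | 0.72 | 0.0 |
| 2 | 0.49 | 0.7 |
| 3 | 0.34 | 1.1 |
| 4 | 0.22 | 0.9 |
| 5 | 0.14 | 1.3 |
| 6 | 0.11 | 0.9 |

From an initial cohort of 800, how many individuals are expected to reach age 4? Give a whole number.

176

Expected survivors = N0 · l_4 = 800 × 0.22 = 176 → 176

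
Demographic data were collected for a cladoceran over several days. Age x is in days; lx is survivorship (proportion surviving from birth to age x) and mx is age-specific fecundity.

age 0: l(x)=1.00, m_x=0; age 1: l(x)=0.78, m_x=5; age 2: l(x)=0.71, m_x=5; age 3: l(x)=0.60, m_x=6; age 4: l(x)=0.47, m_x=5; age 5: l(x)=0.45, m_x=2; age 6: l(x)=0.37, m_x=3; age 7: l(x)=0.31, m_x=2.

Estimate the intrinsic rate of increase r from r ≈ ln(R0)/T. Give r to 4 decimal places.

R0 = Σ lx·mx = 0 + 3.9 + 3.55 + 3.6 + 2.35 + 0.9 + 1.11 + 0.62 = 16.03
Σ x·lx·mx = 46.7; T = 46.7/16.03 = 2.91329…
r ≈ ln(R0)/T = ln(16.03)/2.91329… = 0.952347… → 0.9523

0.9523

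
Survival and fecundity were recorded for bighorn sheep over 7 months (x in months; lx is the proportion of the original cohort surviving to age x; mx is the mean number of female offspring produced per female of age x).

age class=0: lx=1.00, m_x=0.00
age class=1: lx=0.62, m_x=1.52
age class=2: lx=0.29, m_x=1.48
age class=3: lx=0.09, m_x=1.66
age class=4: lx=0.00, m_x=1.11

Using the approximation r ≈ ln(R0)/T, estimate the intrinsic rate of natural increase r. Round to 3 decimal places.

R0 = Σ lx·mx = 0 + 0.9424 + 0.4292 + 0.1494 + 0 = 1.521
Σ x·lx·mx = 2.249; T = 2.249/1.521 = 1.47863…
r ≈ ln(R0)/T = ln(1.521)/1.47863… = 0.28362… → 0.284

0.284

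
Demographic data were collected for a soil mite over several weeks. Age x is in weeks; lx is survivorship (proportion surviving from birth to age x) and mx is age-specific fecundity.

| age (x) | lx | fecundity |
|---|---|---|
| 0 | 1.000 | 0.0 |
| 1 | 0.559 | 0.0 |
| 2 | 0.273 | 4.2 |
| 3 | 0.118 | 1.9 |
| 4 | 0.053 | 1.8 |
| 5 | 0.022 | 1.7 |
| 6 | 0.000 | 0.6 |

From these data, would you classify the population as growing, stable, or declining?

R0 = Σ lx·mx = 0 + 0 + 1.1466 + 0.2242 + 0.0954 + 0.0374 + 0 = 1.5036
R0 > 1, so the population is growing.

growing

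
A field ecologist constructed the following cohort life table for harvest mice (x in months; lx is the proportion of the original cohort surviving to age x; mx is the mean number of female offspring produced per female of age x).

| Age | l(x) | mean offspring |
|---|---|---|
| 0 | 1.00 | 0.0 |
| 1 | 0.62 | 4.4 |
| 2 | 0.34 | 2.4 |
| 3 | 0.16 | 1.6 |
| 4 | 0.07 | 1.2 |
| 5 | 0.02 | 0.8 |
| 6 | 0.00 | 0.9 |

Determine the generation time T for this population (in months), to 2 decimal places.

1.42

lx·mx: 0, 2.728, 0.816, 0.256, 0.084, 0.016, 0 → R0 = 3.9
x·lx·mx: 0, 2.728, 1.632, 0.768, 0.336, 0.08, 0 → Σ = 5.544
T = 5.544 / 3.9 = 1.421538… → 1.42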